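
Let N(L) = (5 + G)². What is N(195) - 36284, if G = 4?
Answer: -36203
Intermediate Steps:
N(L) = 81 (N(L) = (5 + 4)² = 9² = 81)
N(195) - 36284 = 81 - 36284 = -36203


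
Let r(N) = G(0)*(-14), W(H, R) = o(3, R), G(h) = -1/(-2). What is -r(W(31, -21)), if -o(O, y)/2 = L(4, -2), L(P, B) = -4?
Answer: 7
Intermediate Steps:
o(O, y) = 8 (o(O, y) = -2*(-4) = 8)
G(h) = ½ (G(h) = -1*(-½) = ½)
W(H, R) = 8
r(N) = -7 (r(N) = (½)*(-14) = -7)
-r(W(31, -21)) = -1*(-7) = 7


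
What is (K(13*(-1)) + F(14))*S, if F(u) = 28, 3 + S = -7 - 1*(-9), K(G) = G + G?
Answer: -2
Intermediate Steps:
K(G) = 2*G
S = -1 (S = -3 + (-7 - 1*(-9)) = -3 + (-7 + 9) = -3 + 2 = -1)
(K(13*(-1)) + F(14))*S = (2*(13*(-1)) + 28)*(-1) = (2*(-13) + 28)*(-1) = (-26 + 28)*(-1) = 2*(-1) = -2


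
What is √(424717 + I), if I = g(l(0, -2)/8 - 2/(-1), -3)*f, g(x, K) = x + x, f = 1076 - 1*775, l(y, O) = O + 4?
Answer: √1704286/2 ≈ 652.74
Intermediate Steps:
l(y, O) = 4 + O
f = 301 (f = 1076 - 775 = 301)
g(x, K) = 2*x
I = 2709/2 (I = (2*((4 - 2)/8 - 2/(-1)))*301 = (2*(2*(⅛) - 2*(-1)))*301 = (2*(¼ + 2))*301 = (2*(9/4))*301 = (9/2)*301 = 2709/2 ≈ 1354.5)
√(424717 + I) = √(424717 + 2709/2) = √(852143/2) = √1704286/2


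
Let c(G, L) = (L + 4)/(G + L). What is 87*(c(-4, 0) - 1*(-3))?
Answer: 174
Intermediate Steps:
c(G, L) = (4 + L)/(G + L)
87*(c(-4, 0) - 1*(-3)) = 87*((4 + 0)/(-4 + 0) - 1*(-3)) = 87*(4/(-4) + 3) = 87*(-¼*4 + 3) = 87*(-1 + 3) = 87*2 = 174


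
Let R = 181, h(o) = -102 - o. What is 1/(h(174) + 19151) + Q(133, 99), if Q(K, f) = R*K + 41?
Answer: 455151751/18875 ≈ 24114.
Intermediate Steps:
Q(K, f) = 41 + 181*K (Q(K, f) = 181*K + 41 = 41 + 181*K)
1/(h(174) + 19151) + Q(133, 99) = 1/((-102 - 1*174) + 19151) + (41 + 181*133) = 1/((-102 - 174) + 19151) + (41 + 24073) = 1/(-276 + 19151) + 24114 = 1/18875 + 24114 = 455151751/18875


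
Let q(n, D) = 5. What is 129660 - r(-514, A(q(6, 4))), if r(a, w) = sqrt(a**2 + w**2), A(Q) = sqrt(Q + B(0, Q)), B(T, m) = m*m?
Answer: 129660 - sqrt(264226) ≈ 1.2915e+5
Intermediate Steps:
B(T, m) = m**2
A(Q) = sqrt(Q + Q**2)
129660 - r(-514, A(q(6, 4))) = 129660 - sqrt((-514)**2 + (sqrt(5*(1 + 5)))**2) = 129660 - sqrt(264196 + (sqrt(5*6))**2) = 129660 - sqrt(264196 + (sqrt(30))**2) = 129660 - sqrt(264196 + 30) = 129660 - sqrt(264226)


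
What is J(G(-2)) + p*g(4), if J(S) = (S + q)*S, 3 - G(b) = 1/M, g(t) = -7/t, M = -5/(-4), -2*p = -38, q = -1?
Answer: -3061/100 ≈ -30.610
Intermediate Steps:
p = 19 (p = -½*(-38) = 19)
M = 5/4 (M = -5*(-¼) = 5/4 ≈ 1.2500)
G(b) = 11/5 (G(b) = 3 - 1/5/4 = 3 - 1*⅘ = 3 - ⅘ = 11/5)
J(S) = S*(-1 + S) (J(S) = (S - 1)*S = (-1 + S)*S = S*(-1 + S))
J(G(-2)) + p*g(4) = 11*(-1 + 11/5)/5 + 19*(-7/4) = (11/5)*(6/5) + 19*(-7*¼) = 66/25 + 19*(-7/4) = 66/25 - 133/4 = -3061/100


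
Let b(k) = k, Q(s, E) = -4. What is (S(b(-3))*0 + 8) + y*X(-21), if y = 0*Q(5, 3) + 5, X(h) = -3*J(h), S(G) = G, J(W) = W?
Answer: 323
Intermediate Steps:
X(h) = -3*h
y = 5 (y = 0*(-4) + 5 = 0 + 5 = 5)
(S(b(-3))*0 + 8) + y*X(-21) = (-3*0 + 8) + 5*(-3*(-21)) = (0 + 8) + 5*63 = 8 + 315 = 323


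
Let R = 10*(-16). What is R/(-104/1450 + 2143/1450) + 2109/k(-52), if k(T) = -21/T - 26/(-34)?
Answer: 3561765884/2106287 ≈ 1691.0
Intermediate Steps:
R = -160
k(T) = 13/17 - 21/T (k(T) = -21/T - 26*(-1/34) = -21/T + 13/17 = 13/17 - 21/T)
R/(-104/1450 + 2143/1450) + 2109/k(-52) = -160/(-104/1450 + 2143/1450) + 2109/(13/17 - 21/(-52)) = -160/(-104*1/1450 + 2143*(1/1450)) + 2109/(13/17 - 21*(-1/52)) = -160/(-52/725 + 2143/1450) + 2109/(13/17 + 21/52) = -160/2039/1450 + 2109/(1033/884) = -160*1450/2039 + 2109*(884/1033) = -232000/2039 + 1864356/1033 = 3561765884/2106287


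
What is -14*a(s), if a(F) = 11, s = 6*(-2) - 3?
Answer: -154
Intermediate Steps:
s = -15 (s = -12 - 3 = -15)
-14*a(s) = -14*11 = -154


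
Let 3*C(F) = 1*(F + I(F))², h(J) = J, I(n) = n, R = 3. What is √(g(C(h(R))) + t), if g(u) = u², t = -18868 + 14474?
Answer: 5*I*√170 ≈ 65.192*I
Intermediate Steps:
C(F) = 4*F²/3 (C(F) = (1*(F + F)²)/3 = (1*(2*F)²)/3 = (1*(4*F²))/3 = (4*F²)/3 = 4*F²/3)
t = -4394
√(g(C(h(R))) + t) = √(((4/3)*3²)² - 4394) = √(((4/3)*9)² - 4394) = √(12² - 4394) = √(144 - 4394) = √(-4250) = 5*I*√170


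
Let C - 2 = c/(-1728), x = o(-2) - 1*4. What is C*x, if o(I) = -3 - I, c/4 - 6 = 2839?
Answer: 9905/432 ≈ 22.928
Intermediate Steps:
c = 11380 (c = 24 + 4*2839 = 24 + 11356 = 11380)
x = -5 (x = (-3 - 1*(-2)) - 1*4 = (-3 + 2) - 4 = -1 - 4 = -5)
C = -1981/432 (C = 2 + 11380/(-1728) = 2 + 11380*(-1/1728) = 2 - 2845/432 = -1981/432 ≈ -4.5856)
C*x = -1981/432*(-5) = 9905/432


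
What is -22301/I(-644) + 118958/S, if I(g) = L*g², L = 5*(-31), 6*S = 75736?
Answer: 5735540315047/608577385360 ≈ 9.4245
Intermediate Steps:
S = 37868/3 (S = (⅙)*75736 = 37868/3 ≈ 12623.)
L = -155
I(g) = -155*g²
-22301/I(-644) + 118958/S = -22301/((-155*(-644)²)) + 118958/(37868/3) = -22301/((-155*414736)) + 118958*(3/37868) = -22301/(-64284080) + 178437/18934 = -22301*(-1/64284080) + 178437/18934 = 22301/64284080 + 178437/18934 = 5735540315047/608577385360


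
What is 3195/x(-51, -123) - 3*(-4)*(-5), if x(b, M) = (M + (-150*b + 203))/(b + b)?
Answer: -78969/773 ≈ -102.16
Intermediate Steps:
x(b, M) = (203 + M - 150*b)/(2*b) (x(b, M) = (M + (203 - 150*b))/((2*b)) = (203 + M - 150*b)*(1/(2*b)) = (203 + M - 150*b)/(2*b))
3195/x(-51, -123) - 3*(-4)*(-5) = 3195/(((1/2)*(203 - 123 - 150*(-51))/(-51))) - 3*(-4)*(-5) = 3195/(((1/2)*(-1/51)*(203 - 123 + 7650))) + 12*(-5) = 3195/(((1/2)*(-1/51)*7730)) - 60 = 3195/(-3865/51) - 60 = 3195*(-51/3865) - 60 = -32589/773 - 60 = -78969/773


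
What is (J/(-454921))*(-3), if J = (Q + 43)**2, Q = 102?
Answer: 63075/454921 ≈ 0.13865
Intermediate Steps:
J = 21025 (J = (102 + 43)**2 = 145**2 = 21025)
(J/(-454921))*(-3) = (21025/(-454921))*(-3) = (21025*(-1/454921))*(-3) = -21025/454921*(-3) = 63075/454921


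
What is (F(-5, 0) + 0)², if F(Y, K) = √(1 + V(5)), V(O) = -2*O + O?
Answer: -4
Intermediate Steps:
V(O) = -O
F(Y, K) = 2*I (F(Y, K) = √(1 - 1*5) = √(1 - 5) = √(-4) = 2*I)
(F(-5, 0) + 0)² = (2*I + 0)² = (2*I)² = -4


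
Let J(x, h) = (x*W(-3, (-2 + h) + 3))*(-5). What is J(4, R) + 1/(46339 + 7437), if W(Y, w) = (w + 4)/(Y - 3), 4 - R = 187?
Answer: -95721277/161328 ≈ -593.33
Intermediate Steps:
R = -183 (R = 4 - 1*187 = 4 - 187 = -183)
W(Y, w) = (4 + w)/(-3 + Y)
J(x, h) = -5*x*(-⅚ - h/6) (J(x, h) = (x*((4 + ((-2 + h) + 3))/(-3 - 3)))*(-5) = (x*((4 + (1 + h))/(-6)))*(-5) = (x*(-(5 + h)/6))*(-5) = (x*(-⅚ - h/6))*(-5) = -5*x*(-⅚ - h/6))
J(4, R) + 1/(46339 + 7437) = (⅚)*4*(5 - 183) + 1/(46339 + 7437) = (⅚)*4*(-178) + 1/53776 = -1780/3 + 1/53776 = -95721277/161328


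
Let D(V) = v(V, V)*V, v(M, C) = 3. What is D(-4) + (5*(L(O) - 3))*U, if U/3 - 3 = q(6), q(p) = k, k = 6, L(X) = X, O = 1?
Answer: -282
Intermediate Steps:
q(p) = 6
U = 27 (U = 9 + 3*6 = 9 + 18 = 27)
D(V) = 3*V
D(-4) + (5*(L(O) - 3))*U = 3*(-4) + (5*(1 - 3))*27 = -12 + (5*(-2))*27 = -12 - 10*27 = -12 - 270 = -282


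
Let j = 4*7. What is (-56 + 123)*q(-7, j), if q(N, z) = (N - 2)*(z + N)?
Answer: -12663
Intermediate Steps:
j = 28
q(N, z) = (-2 + N)*(N + z)
(-56 + 123)*q(-7, j) = (-56 + 123)*((-7)² - 2*(-7) - 2*28 - 7*28) = 67*(49 + 14 - 56 - 196) = 67*(-189) = -12663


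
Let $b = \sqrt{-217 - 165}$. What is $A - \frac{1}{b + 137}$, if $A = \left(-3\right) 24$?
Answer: $\frac{- 72 \sqrt{382} + 9865 i}{\sqrt{382} - 137 i} \approx -72.007 + 0.0010206 i$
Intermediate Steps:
$b = i \sqrt{382}$ ($b = \sqrt{-382} = i \sqrt{382} \approx 19.545 i$)
$A = -72$
$A - \frac{1}{b + 137} = -72 - \frac{1}{i \sqrt{382} + 137} = -72 - \frac{1}{137 + i \sqrt{382}}$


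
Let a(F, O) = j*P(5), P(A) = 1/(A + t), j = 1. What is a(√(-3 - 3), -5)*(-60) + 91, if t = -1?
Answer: 76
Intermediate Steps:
P(A) = 1/(-1 + A) (P(A) = 1/(A - 1) = 1/(-1 + A))
a(F, O) = ¼ (a(F, O) = 1/(-1 + 5) = 1/4 = 1*(¼) = ¼)
a(√(-3 - 3), -5)*(-60) + 91 = (¼)*(-60) + 91 = -15 + 91 = 76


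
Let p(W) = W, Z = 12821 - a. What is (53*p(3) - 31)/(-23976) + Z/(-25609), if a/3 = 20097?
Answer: 141857846/76750173 ≈ 1.8483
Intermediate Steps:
a = 60291 (a = 3*20097 = 60291)
Z = -47470 (Z = 12821 - 1*60291 = 12821 - 60291 = -47470)
(53*p(3) - 31)/(-23976) + Z/(-25609) = (53*3 - 31)/(-23976) - 47470/(-25609) = (159 - 31)*(-1/23976) - 47470*(-1/25609) = 128*(-1/23976) + 47470/25609 = -16/2997 + 47470/25609 = 141857846/76750173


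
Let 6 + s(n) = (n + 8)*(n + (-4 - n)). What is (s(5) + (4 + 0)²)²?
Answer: 1764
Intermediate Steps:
s(n) = -38 - 4*n (s(n) = -6 + (n + 8)*(n + (-4 - n)) = -6 + (8 + n)*(-4) = -6 + (-32 - 4*n) = -38 - 4*n)
(s(5) + (4 + 0)²)² = ((-38 - 4*5) + (4 + 0)²)² = ((-38 - 20) + 4²)² = (-58 + 16)² = (-42)² = 1764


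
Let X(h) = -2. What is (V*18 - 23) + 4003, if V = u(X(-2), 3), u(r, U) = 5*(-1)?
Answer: 3890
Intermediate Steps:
u(r, U) = -5
V = -5
(V*18 - 23) + 4003 = (-5*18 - 23) + 4003 = (-90 - 23) + 4003 = -113 + 4003 = 3890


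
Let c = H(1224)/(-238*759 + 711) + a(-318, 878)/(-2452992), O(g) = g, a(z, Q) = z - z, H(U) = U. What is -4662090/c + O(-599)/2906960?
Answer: 33868285044724517/49418320 ≈ 6.8534e+8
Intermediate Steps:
a(z, Q) = 0
c = -408/59977 (c = 1224/(-238*759 + 711) + 0/(-2452992) = 1224/(-180642 + 711) + 0*(-1/2452992) = 1224/(-179931) + 0 = 1224*(-1/179931) + 0 = -408/59977 + 0 = -408/59977 ≈ -0.0068026)
-4662090/c + O(-599)/2906960 = -4662090/(-408/59977) - 599/2906960 = -4662090*(-59977/408) - 599*1/2906960 = 46603028655/68 - 599/2906960 = 33868285044724517/49418320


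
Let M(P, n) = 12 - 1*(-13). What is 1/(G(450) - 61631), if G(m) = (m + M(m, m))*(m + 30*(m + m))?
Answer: 1/12977119 ≈ 7.7059e-8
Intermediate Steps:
M(P, n) = 25 (M(P, n) = 12 + 13 = 25)
G(m) = 61*m*(25 + m) (G(m) = (m + 25)*(m + 30*(m + m)) = (25 + m)*(m + 30*(2*m)) = (25 + m)*(m + 60*m) = (25 + m)*(61*m) = 61*m*(25 + m))
1/(G(450) - 61631) = 1/(61*450*(25 + 450) - 61631) = 1/(61*450*475 - 61631) = 1/(13038750 - 61631) = 1/12977119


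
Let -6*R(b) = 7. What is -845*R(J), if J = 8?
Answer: 5915/6 ≈ 985.83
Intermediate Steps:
R(b) = -7/6 (R(b) = -⅙*7 = -7/6)
-845*R(J) = -845*(-7/6) = 5915/6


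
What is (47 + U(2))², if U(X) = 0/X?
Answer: 2209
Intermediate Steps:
U(X) = 0
(47 + U(2))² = (47 + 0)² = 47² = 2209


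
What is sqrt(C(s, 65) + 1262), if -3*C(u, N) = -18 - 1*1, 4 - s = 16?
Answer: sqrt(11415)/3 ≈ 35.614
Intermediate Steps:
s = -12 (s = 4 - 1*16 = 4 - 16 = -12)
C(u, N) = 19/3 (C(u, N) = -(-18 - 1*1)/3 = -(-18 - 1)/3 = -1/3*(-19) = 19/3)
sqrt(C(s, 65) + 1262) = sqrt(19/3 + 1262) = sqrt(3805/3) = sqrt(11415)/3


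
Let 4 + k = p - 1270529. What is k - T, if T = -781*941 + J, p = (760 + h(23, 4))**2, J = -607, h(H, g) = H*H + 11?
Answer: 1154995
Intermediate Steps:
h(H, g) = 11 + H**2 (h(H, g) = H**2 + 11 = 11 + H**2)
p = 1690000 (p = (760 + (11 + 23**2))**2 = (760 + (11 + 529))**2 = (760 + 540)**2 = 1300**2 = 1690000)
T = -735528 (T = -781*941 - 607 = -734921 - 607 = -735528)
k = 419467 (k = -4 + (1690000 - 1270529) = -4 + 419471 = 419467)
k - T = 419467 - 1*(-735528) = 419467 + 735528 = 1154995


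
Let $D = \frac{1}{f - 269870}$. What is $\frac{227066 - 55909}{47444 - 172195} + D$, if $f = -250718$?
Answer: $- \frac{89102405067}{64943873588} \approx -1.372$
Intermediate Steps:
$D = - \frac{1}{520588}$ ($D = \frac{1}{-250718 - 269870} = \frac{1}{-520588} = - \frac{1}{520588} \approx -1.9209 \cdot 10^{-6}$)
$\frac{227066 - 55909}{47444 - 172195} + D = \frac{227066 - 55909}{47444 - 172195} - \frac{1}{520588} = \frac{171157}{-124751} - \frac{1}{520588} = 171157 \left(- \frac{1}{124751}\right) - \frac{1}{520588} = - \frac{171157}{124751} - \frac{1}{520588} = - \frac{89102405067}{64943873588}$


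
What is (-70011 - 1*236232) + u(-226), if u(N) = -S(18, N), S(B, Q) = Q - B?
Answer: -305999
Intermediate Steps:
u(N) = 18 - N (u(N) = -(N - 1*18) = -(N - 18) = -(-18 + N) = 18 - N)
(-70011 - 1*236232) + u(-226) = (-70011 - 1*236232) + (18 - 1*(-226)) = (-70011 - 236232) + (18 + 226) = -306243 + 244 = -305999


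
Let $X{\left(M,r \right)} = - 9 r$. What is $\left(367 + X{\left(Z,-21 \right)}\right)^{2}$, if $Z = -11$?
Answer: $309136$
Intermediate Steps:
$\left(367 + X{\left(Z,-21 \right)}\right)^{2} = \left(367 - -189\right)^{2} = \left(367 + 189\right)^{2} = 556^{2} = 309136$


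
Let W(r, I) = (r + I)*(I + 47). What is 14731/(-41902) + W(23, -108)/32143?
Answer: -256236663/1346855986 ≈ -0.19025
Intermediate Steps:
W(r, I) = (47 + I)*(I + r) (W(r, I) = (I + r)*(47 + I) = (47 + I)*(I + r))
14731/(-41902) + W(23, -108)/32143 = 14731/(-41902) + ((-108)**2 + 47*(-108) + 47*23 - 108*23)/32143 = 14731*(-1/41902) + (11664 - 5076 + 1081 - 2484)*(1/32143) = -14731/41902 + 5185*(1/32143) = -14731/41902 + 5185/32143 = -256236663/1346855986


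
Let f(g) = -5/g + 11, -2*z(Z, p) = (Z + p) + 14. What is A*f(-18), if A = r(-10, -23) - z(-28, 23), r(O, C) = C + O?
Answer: -3857/12 ≈ -321.42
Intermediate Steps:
z(Z, p) = -7 - Z/2 - p/2 (z(Z, p) = -((Z + p) + 14)/2 = -(14 + Z + p)/2 = -7 - Z/2 - p/2)
f(g) = 11 - 5/g
A = -57/2 (A = (-23 - 10) - (-7 - ½*(-28) - ½*23) = -33 - (-7 + 14 - 23/2) = -33 - 1*(-9/2) = -33 + 9/2 = -57/2 ≈ -28.500)
A*f(-18) = -57*(11 - 5/(-18))/2 = -57*(11 - 5*(-1/18))/2 = -57*(11 + 5/18)/2 = -57/2*203/18 = -3857/12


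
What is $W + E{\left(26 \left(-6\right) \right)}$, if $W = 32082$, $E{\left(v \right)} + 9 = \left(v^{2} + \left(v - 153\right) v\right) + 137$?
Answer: $104750$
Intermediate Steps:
$E{\left(v \right)} = 128 + v^{2} + v \left(-153 + v\right)$ ($E{\left(v \right)} = -9 + \left(\left(v^{2} + \left(v - 153\right) v\right) + 137\right) = -9 + \left(\left(v^{2} + \left(-153 + v\right) v\right) + 137\right) = -9 + \left(\left(v^{2} + v \left(-153 + v\right)\right) + 137\right) = -9 + \left(137 + v^{2} + v \left(-153 + v\right)\right) = 128 + v^{2} + v \left(-153 + v\right)$)
$W + E{\left(26 \left(-6\right) \right)} = 32082 + \left(128 - 153 \cdot 26 \left(-6\right) + 2 \left(26 \left(-6\right)\right)^{2}\right) = 32082 + \left(128 - -23868 + 2 \left(-156\right)^{2}\right) = 32082 + \left(128 + 23868 + 2 \cdot 24336\right) = 32082 + \left(128 + 23868 + 48672\right) = 32082 + 72668 = 104750$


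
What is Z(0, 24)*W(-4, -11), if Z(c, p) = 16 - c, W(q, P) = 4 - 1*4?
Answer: 0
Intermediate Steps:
W(q, P) = 0 (W(q, P) = 4 - 4 = 0)
Z(0, 24)*W(-4, -11) = (16 - 1*0)*0 = (16 + 0)*0 = 16*0 = 0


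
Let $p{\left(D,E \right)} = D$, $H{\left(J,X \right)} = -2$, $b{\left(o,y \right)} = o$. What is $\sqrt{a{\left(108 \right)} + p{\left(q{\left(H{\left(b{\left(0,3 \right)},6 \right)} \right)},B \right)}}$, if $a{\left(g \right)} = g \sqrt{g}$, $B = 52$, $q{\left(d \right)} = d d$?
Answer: $2 \sqrt{1 + 162 \sqrt{3}} \approx 33.561$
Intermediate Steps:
$q{\left(d \right)} = d^{2}$
$a{\left(g \right)} = g^{\frac{3}{2}}$
$\sqrt{a{\left(108 \right)} + p{\left(q{\left(H{\left(b{\left(0,3 \right)},6 \right)} \right)},B \right)}} = \sqrt{108^{\frac{3}{2}} + \left(-2\right)^{2}} = \sqrt{648 \sqrt{3} + 4} = \sqrt{4 + 648 \sqrt{3}}$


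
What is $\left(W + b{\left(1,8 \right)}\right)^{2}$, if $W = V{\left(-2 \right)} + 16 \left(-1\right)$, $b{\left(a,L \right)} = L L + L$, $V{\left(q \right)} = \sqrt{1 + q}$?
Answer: $\left(56 + i\right)^{2} \approx 3135.0 + 112.0 i$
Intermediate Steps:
$b{\left(a,L \right)} = L + L^{2}$ ($b{\left(a,L \right)} = L^{2} + L = L + L^{2}$)
$W = -16 + i$ ($W = \sqrt{1 - 2} + 16 \left(-1\right) = \sqrt{-1} - 16 = i - 16 = -16 + i \approx -16.0 + 1.0 i$)
$\left(W + b{\left(1,8 \right)}\right)^{2} = \left(\left(-16 + i\right) + 8 \left(1 + 8\right)\right)^{2} = \left(\left(-16 + i\right) + 8 \cdot 9\right)^{2} = \left(\left(-16 + i\right) + 72\right)^{2} = \left(56 + i\right)^{2}$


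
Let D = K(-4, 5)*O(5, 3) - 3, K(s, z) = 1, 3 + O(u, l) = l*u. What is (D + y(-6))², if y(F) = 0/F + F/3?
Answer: 49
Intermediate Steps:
O(u, l) = -3 + l*u
y(F) = F/3 (y(F) = 0 + F*(⅓) = 0 + F/3 = F/3)
D = 9 (D = 1*(-3 + 3*5) - 3 = 1*(-3 + 15) - 3 = 1*12 - 3 = 12 - 3 = 9)
(D + y(-6))² = (9 + (⅓)*(-6))² = (9 - 2)² = 7² = 49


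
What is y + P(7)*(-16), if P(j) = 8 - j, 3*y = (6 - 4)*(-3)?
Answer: -18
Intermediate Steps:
y = -2 (y = ((6 - 4)*(-3))/3 = (2*(-3))/3 = (1/3)*(-6) = -2)
y + P(7)*(-16) = -2 + (8 - 1*7)*(-16) = -2 + (8 - 7)*(-16) = -2 + 1*(-16) = -2 - 16 = -18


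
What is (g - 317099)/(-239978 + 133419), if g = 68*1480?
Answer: 216459/106559 ≈ 2.0314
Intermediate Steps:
g = 100640
(g - 317099)/(-239978 + 133419) = (100640 - 317099)/(-239978 + 133419) = -216459/(-106559) = -216459*(-1/106559) = 216459/106559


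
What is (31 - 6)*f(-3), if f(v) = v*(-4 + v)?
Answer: 525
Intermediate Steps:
(31 - 6)*f(-3) = (31 - 6)*(-3*(-4 - 3)) = 25*(-3*(-7)) = 25*21 = 525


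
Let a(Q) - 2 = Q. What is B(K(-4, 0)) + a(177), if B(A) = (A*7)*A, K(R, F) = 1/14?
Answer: 5013/28 ≈ 179.04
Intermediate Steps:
K(R, F) = 1/14
B(A) = 7*A² (B(A) = (7*A)*A = 7*A²)
a(Q) = 2 + Q
B(K(-4, 0)) + a(177) = 7*(1/14)² + (2 + 177) = 7*(1/196) + 179 = 1/28 + 179 = 5013/28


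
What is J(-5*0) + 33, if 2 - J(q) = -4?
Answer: 39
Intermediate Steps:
J(q) = 6 (J(q) = 2 - 1*(-4) = 2 + 4 = 6)
J(-5*0) + 33 = 6 + 33 = 39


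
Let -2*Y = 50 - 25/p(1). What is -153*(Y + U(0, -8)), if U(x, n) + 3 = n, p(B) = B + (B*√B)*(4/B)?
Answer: 10251/2 ≈ 5125.5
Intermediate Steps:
p(B) = B + 4*√B (p(B) = B + B^(3/2)*(4/B) = B + 4*√B)
U(x, n) = -3 + n
Y = -45/2 (Y = -(50 - 25/(1 + 4*√1))/2 = -(50 - 25/(1 + 4*1))/2 = -(50 - 25/(1 + 4))/2 = -(50 - 25/5)/2 = -(50 - 25*⅕)/2 = -(50 - 5)/2 = -½*45 = -45/2 ≈ -22.500)
-153*(Y + U(0, -8)) = -153*(-45/2 + (-3 - 8)) = -153*(-45/2 - 11) = -153*(-67/2) = 10251/2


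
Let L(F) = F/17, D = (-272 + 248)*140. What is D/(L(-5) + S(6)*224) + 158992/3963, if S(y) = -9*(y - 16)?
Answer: 10852515344/271635909 ≈ 39.952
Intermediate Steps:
D = -3360 (D = -24*140 = -3360)
L(F) = F/17 (L(F) = F*(1/17) = F/17)
S(y) = 144 - 9*y (S(y) = -9*(-16 + y) = 144 - 9*y)
D/(L(-5) + S(6)*224) + 158992/3963 = -3360/((1/17)*(-5) + (144 - 9*6)*224) + 158992/3963 = -3360/(-5/17 + (144 - 54)*224) + 158992*(1/3963) = -3360/(-5/17 + 90*224) + 158992/3963 = -3360/(-5/17 + 20160) + 158992/3963 = -3360/342715/17 + 158992/3963 = -3360*17/342715 + 158992/3963 = -11424/68543 + 158992/3963 = 10852515344/271635909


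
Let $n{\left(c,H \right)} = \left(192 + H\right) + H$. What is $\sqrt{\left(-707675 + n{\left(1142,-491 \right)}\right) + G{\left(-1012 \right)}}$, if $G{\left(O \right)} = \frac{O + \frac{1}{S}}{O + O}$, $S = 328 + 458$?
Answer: $\frac{i \sqrt{112063509481284141}}{397716} \approx 841.7 i$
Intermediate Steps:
$n{\left(c,H \right)} = 192 + 2 H$
$S = 786$
$G{\left(O \right)} = \frac{\frac{1}{786} + O}{2 O}$ ($G{\left(O \right)} = \frac{O + \frac{1}{786}}{O + O} = \frac{O + \frac{1}{786}}{2 O} = \left(\frac{1}{786} + O\right) \frac{1}{2 O} = \frac{\frac{1}{786} + O}{2 O}$)
$\sqrt{\left(-707675 + n{\left(1142,-491 \right)}\right) + G{\left(-1012 \right)}} = \sqrt{\left(-707675 + \left(192 + 2 \left(-491\right)\right)\right) + \frac{1 + 786 \left(-1012\right)}{1572 \left(-1012\right)}} = \sqrt{\left(-707675 + \left(192 - 982\right)\right) + \frac{1}{1572} \left(- \frac{1}{1012}\right) \left(1 - 795432\right)} = \sqrt{\left(-707675 - 790\right) + \frac{1}{1572} \left(- \frac{1}{1012}\right) \left(-795431\right)} = \sqrt{-708465 + \frac{795431}{1590864}} = \sqrt{- \frac{1127070668329}{1590864}} = \frac{i \sqrt{112063509481284141}}{397716}$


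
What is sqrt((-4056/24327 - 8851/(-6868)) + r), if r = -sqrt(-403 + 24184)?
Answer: sqrt(334494104719 - 298122552036*sqrt(23781))/546006 ≈ 12.373*I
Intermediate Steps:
r = -sqrt(23781) ≈ -154.21
sqrt((-4056/24327 - 8851/(-6868)) + r) = sqrt((-4056/24327 - 8851/(-6868)) - sqrt(23781)) = sqrt((-4056*1/24327 - 8851*(-1/6868)) - sqrt(23781)) = sqrt((-1352/8109 + 8851/6868) - sqrt(23781)) = sqrt(3675719/3276036 - sqrt(23781))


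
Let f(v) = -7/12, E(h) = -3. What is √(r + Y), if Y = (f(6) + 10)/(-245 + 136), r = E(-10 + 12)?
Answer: I*√1320099/654 ≈ 1.7568*I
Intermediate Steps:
r = -3
f(v) = -7/12 (f(v) = -7*1/12 = -7/12)
Y = -113/1308 (Y = (-7/12 + 10)/(-245 + 136) = (113/12)/(-109) = (113/12)*(-1/109) = -113/1308 ≈ -0.086391)
√(r + Y) = √(-3 - 113/1308) = √(-4037/1308) = I*√1320099/654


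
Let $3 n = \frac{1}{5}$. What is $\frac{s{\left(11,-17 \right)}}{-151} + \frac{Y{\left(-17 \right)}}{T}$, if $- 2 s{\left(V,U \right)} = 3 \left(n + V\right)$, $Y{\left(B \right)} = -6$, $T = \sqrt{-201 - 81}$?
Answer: $\frac{83}{755} + \frac{i \sqrt{282}}{47} \approx 0.10993 + 0.3573 i$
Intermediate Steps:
$T = i \sqrt{282}$ ($T = \sqrt{-282} = i \sqrt{282} \approx 16.793 i$)
$n = \frac{1}{15}$ ($n = \frac{1}{3 \cdot 5} = \frac{1}{3} \cdot \frac{1}{5} = \frac{1}{15} \approx 0.066667$)
$s{\left(V,U \right)} = - \frac{1}{10} - \frac{3 V}{2}$ ($s{\left(V,U \right)} = - \frac{3 \left(\frac{1}{15} + V\right)}{2} = - \frac{\frac{1}{5} + 3 V}{2} = - \frac{1}{10} - \frac{3 V}{2}$)
$\frac{s{\left(11,-17 \right)}}{-151} + \frac{Y{\left(-17 \right)}}{T} = \frac{- \frac{1}{10} - \frac{33}{2}}{-151} - \frac{6}{i \sqrt{282}} = \left(- \frac{1}{10} - \frac{33}{2}\right) \left(- \frac{1}{151}\right) - 6 \left(- \frac{i \sqrt{282}}{282}\right) = \left(- \frac{83}{5}\right) \left(- \frac{1}{151}\right) + \frac{i \sqrt{282}}{47} = \frac{83}{755} + \frac{i \sqrt{282}}{47}$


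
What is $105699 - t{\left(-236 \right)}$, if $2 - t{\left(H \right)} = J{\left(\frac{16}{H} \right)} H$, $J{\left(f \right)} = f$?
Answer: $105713$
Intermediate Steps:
$t{\left(H \right)} = -14$ ($t{\left(H \right)} = 2 - \frac{16}{H} H = 2 - 16 = -14$)
$105699 - t{\left(-236 \right)} = 105699 - -14 = 105699 + 14 = 105713$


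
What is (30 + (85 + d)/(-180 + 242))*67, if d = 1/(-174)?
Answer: 22674743/10788 ≈ 2101.8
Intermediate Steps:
d = -1/174 ≈ -0.0057471
(30 + (85 + d)/(-180 + 242))*67 = (30 + (85 - 1/174)/(-180 + 242))*67 = (30 + (14789/174)/62)*67 = (30 + (14789/174)*(1/62))*67 = (30 + 14789/10788)*67 = (338429/10788)*67 = 22674743/10788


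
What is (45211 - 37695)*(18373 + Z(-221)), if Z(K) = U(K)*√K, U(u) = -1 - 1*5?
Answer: 138091468 - 45096*I*√221 ≈ 1.3809e+8 - 6.704e+5*I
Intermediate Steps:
U(u) = -6 (U(u) = -1 - 5 = -6)
Z(K) = -6*√K
(45211 - 37695)*(18373 + Z(-221)) = (45211 - 37695)*(18373 - 6*I*√221) = 7516*(18373 - 6*I*√221) = 138091468 - 45096*I*√221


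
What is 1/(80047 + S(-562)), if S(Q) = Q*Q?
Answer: 1/395891 ≈ 2.5259e-6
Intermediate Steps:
S(Q) = Q**2
1/(80047 + S(-562)) = 1/(80047 + (-562)**2) = 1/(80047 + 315844) = 1/395891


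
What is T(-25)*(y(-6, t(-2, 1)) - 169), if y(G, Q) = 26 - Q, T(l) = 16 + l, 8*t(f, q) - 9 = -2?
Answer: 10359/8 ≈ 1294.9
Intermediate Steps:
t(f, q) = 7/8 (t(f, q) = 9/8 + (⅛)*(-2) = 9/8 - ¼ = 7/8)
T(-25)*(y(-6, t(-2, 1)) - 169) = (16 - 25)*((26 - 1*7/8) - 169) = -9*((26 - 7/8) - 169) = -9*(201/8 - 169) = -9*(-1151/8) = 10359/8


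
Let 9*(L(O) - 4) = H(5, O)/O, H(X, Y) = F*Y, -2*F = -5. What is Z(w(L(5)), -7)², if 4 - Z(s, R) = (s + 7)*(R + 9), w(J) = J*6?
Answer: 33856/9 ≈ 3761.8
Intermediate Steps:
F = 5/2 (F = -½*(-5) = 5/2 ≈ 2.5000)
H(X, Y) = 5*Y/2
L(O) = 77/18 (L(O) = 4 + ((5*O/2)/O)/9 = 4 + (⅑)*(5/2) = 4 + 5/18 = 77/18)
w(J) = 6*J
Z(s, R) = 4 - (7 + s)*(9 + R) (Z(s, R) = 4 - (s + 7)*(R + 9) = 4 - (7 + s)*(9 + R))
Z(w(L(5)), -7)² = (-59 - 54*77/18 - 7*(-7) - 1*(-7)*6*(77/18))² = (-59 - 9*77/3 + 49 - 1*(-7)*77/3)² = (-59 - 231 + 49 + 539/3)² = (-184/3)² = 33856/9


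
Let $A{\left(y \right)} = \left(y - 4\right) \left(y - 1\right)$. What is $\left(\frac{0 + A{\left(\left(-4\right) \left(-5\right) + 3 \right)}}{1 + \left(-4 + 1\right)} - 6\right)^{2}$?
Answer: $46225$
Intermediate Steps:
$A{\left(y \right)} = \left(-1 + y\right) \left(-4 + y\right)$ ($A{\left(y \right)} = \left(-4 + y\right) \left(-1 + y\right) = \left(-1 + y\right) \left(-4 + y\right)$)
$\left(\frac{0 + A{\left(\left(-4\right) \left(-5\right) + 3 \right)}}{1 + \left(-4 + 1\right)} - 6\right)^{2} = \left(\frac{0 + \left(4 + \left(\left(-4\right) \left(-5\right) + 3\right)^{2} - 5 \left(\left(-4\right) \left(-5\right) + 3\right)\right)}{1 + \left(-4 + 1\right)} - 6\right)^{2} = \left(\frac{0 + \left(4 + \left(20 + 3\right)^{2} - 5 \left(20 + 3\right)\right)}{1 - 3} - 6\right)^{2} = \left(\frac{0 + \left(4 + 23^{2} - 115\right)}{-2} - 6\right)^{2} = \left(\left(0 + \left(4 + 529 - 115\right)\right) \left(- \frac{1}{2}\right) - 6\right)^{2} = \left(\left(0 + 418\right) \left(- \frac{1}{2}\right) - 6\right)^{2} = \left(418 \left(- \frac{1}{2}\right) - 6\right)^{2} = \left(-209 - 6\right)^{2} = \left(-215\right)^{2} = 46225$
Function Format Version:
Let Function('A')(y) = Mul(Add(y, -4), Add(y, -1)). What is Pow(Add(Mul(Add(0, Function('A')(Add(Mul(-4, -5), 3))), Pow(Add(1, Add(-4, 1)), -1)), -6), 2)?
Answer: 46225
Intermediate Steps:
Function('A')(y) = Mul(Add(-1, y), Add(-4, y)) (Function('A')(y) = Mul(Add(-4, y), Add(-1, y)) = Mul(Add(-1, y), Add(-4, y)))
Pow(Add(Mul(Add(0, Function('A')(Add(Mul(-4, -5), 3))), Pow(Add(1, Add(-4, 1)), -1)), -6), 2) = Pow(Add(Mul(Add(0, Add(4, Pow(Add(Mul(-4, -5), 3), 2), Mul(-5, Add(Mul(-4, -5), 3)))), Pow(Add(1, Add(-4, 1)), -1)), -6), 2) = Pow(Add(Mul(Add(0, Add(4, Pow(Add(20, 3), 2), Mul(-5, Add(20, 3)))), Pow(Add(1, -3), -1)), -6), 2) = Pow(Add(Mul(Add(0, Add(4, Pow(23, 2), Mul(-5, 23))), Pow(-2, -1)), -6), 2) = Pow(Add(Mul(Add(0, Add(4, 529, -115)), Rational(-1, 2)), -6), 2) = Pow(Add(Mul(Add(0, 418), Rational(-1, 2)), -6), 2) = Pow(Add(Mul(418, Rational(-1, 2)), -6), 2) = Pow(Add(-209, -6), 2) = Pow(-215, 2) = 46225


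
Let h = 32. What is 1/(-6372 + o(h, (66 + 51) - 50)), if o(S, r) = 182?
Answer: -1/6190 ≈ -0.00016155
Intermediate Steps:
1/(-6372 + o(h, (66 + 51) - 50)) = 1/(-6372 + 182) = 1/(-6190) = -1/6190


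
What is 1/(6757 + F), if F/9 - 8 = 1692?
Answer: 1/22057 ≈ 4.5337e-5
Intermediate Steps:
F = 15300 (F = 72 + 9*1692 = 72 + 15228 = 15300)
1/(6757 + F) = 1/(6757 + 15300) = 1/22057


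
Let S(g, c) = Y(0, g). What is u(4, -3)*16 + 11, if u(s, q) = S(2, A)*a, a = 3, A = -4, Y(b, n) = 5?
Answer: 251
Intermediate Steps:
S(g, c) = 5
u(s, q) = 15 (u(s, q) = 5*3 = 15)
u(4, -3)*16 + 11 = 15*16 + 11 = 240 + 11 = 251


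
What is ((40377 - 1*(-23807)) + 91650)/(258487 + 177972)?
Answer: 155834/436459 ≈ 0.35704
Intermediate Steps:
((40377 - 1*(-23807)) + 91650)/(258487 + 177972) = ((40377 + 23807) + 91650)/436459 = (64184 + 91650)*(1/436459) = 155834*(1/436459) = 155834/436459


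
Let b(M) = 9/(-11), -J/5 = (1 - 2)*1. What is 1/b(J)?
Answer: -11/9 ≈ -1.2222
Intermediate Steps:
J = 5 (J = -5*(1 - 2) = -(-5) = -5*(-1) = 5)
b(M) = -9/11 (b(M) = 9*(-1/11) = -9/11)
1/b(J) = 1/(-9/11) = -11/9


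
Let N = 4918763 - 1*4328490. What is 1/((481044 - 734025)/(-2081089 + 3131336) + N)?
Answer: 1050247/619932194450 ≈ 1.6941e-6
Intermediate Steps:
N = 590273 (N = 4918763 - 4328490 = 590273)
1/((481044 - 734025)/(-2081089 + 3131336) + N) = 1/((481044 - 734025)/(-2081089 + 3131336) + 590273) = 1/(-252981/1050247 + 590273) = 1/(619932194450/1050247) = 1050247/619932194450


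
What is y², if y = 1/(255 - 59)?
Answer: 1/38416 ≈ 2.6031e-5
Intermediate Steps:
y = 1/196 ≈ 0.0051020
y² = (1/196)² = 1/38416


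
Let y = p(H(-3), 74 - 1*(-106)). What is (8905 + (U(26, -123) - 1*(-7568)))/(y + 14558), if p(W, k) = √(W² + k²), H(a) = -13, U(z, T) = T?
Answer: 15868220/14126853 - 1090*√32569/14126853 ≈ 1.1093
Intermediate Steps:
y = √32569 (y = √((-13)² + (74 - 1*(-106))²) = √(169 + (74 + 106)²) = √(169 + 180²) = √(169 + 32400) = √32569 ≈ 180.47)
(8905 + (U(26, -123) - 1*(-7568)))/(y + 14558) = (8905 + (-123 - 1*(-7568)))/(√32569 + 14558) = (8905 + (-123 + 7568))/(14558 + √32569) = (8905 + 7445)/(14558 + √32569) = 16350/(14558 + √32569)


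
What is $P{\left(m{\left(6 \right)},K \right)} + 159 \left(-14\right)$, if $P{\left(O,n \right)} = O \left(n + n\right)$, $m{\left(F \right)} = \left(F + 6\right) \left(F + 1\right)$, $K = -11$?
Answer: $-4074$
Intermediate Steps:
$m{\left(F \right)} = \left(1 + F\right) \left(6 + F\right)$ ($m{\left(F \right)} = \left(6 + F\right) \left(1 + F\right) = \left(1 + F\right) \left(6 + F\right)$)
$P{\left(O,n \right)} = 2 O n$ ($P{\left(O,n \right)} = O 2 n = 2 O n$)
$P{\left(m{\left(6 \right)},K \right)} + 159 \left(-14\right) = 2 \left(6 + 6^{2} + 7 \cdot 6\right) \left(-11\right) + 159 \left(-14\right) = 2 \left(6 + 36 + 42\right) \left(-11\right) - 2226 = 2 \cdot 84 \left(-11\right) - 2226 = -1848 - 2226 = -4074$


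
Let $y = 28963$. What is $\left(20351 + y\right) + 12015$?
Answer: $61329$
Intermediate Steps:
$\left(20351 + y\right) + 12015 = \left(20351 + 28963\right) + 12015 = 49314 + 12015 = 61329$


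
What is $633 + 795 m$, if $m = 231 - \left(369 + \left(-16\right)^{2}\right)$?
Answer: $-312597$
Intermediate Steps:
$m = -394$ ($m = 231 - \left(369 + 256\right) = 231 - 625 = -394$)
$633 + 795 m = 633 + 795 \left(-394\right) = 633 - 313230 = -312597$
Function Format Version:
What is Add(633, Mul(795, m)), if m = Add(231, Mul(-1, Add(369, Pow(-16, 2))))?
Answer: -312597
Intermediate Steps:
m = -394 (m = Add(231, Mul(-1, Add(369, 256))) = Add(231, Mul(-1, 625)) = Add(231, -625) = -394)
Add(633, Mul(795, m)) = Add(633, Mul(795, -394)) = Add(633, -313230) = -312597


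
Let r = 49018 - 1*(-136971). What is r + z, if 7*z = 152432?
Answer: 207765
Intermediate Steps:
z = 21776 (z = (1/7)*152432 = 21776)
r = 185989 (r = 49018 + 136971 = 185989)
r + z = 185989 + 21776 = 207765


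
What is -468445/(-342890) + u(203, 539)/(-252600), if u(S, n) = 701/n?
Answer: 6377920220711/4668495354600 ≈ 1.3662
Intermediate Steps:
-468445/(-342890) + u(203, 539)/(-252600) = -468445/(-342890) + (701/539)/(-252600) = -468445*(-1/342890) + (701*(1/539))*(-1/252600) = 93689/68578 + (701/539)*(-1/252600) = 93689/68578 - 701/136151400 = 6377920220711/4668495354600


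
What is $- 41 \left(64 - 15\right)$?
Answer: $-2009$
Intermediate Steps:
$- 41 \left(64 - 15\right) = \left(-41\right) 49 = -2009$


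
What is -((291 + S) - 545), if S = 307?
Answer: -53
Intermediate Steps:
-((291 + S) - 545) = -((291 + 307) - 545) = -(598 - 545) = -1*53 = -53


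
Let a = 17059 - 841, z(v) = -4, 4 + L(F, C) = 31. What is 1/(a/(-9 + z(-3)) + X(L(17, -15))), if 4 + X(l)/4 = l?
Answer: -13/15022 ≈ -0.00086540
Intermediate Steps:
L(F, C) = 27 (L(F, C) = -4 + 31 = 27)
X(l) = -16 + 4*l
a = 16218
1/(a/(-9 + z(-3)) + X(L(17, -15))) = 1/(16218/(-9 - 4) + (-16 + 4*27)) = 1/(16218/(-13) + (-16 + 108)) = 1/(16218*(-1/13) + 92) = 1/(-16218/13 + 92) = 1/(-15022/13) = -13/15022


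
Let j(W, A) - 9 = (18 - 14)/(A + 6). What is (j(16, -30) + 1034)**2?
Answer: 39150049/36 ≈ 1.0875e+6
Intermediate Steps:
j(W, A) = 9 + 4/(6 + A) (j(W, A) = 9 + (18 - 14)/(A + 6) = 9 + 4/(6 + A))
(j(16, -30) + 1034)**2 = ((58 + 9*(-30))/(6 - 30) + 1034)**2 = ((58 - 270)/(-24) + 1034)**2 = (-1/24*(-212) + 1034)**2 = (53/6 + 1034)**2 = (6257/6)**2 = 39150049/36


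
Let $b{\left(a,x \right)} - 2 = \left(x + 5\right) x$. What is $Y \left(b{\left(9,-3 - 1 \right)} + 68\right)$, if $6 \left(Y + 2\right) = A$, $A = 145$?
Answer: $1463$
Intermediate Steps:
$Y = \frac{133}{6}$ ($Y = -2 + \frac{1}{6} \cdot 145 = -2 + \frac{145}{6} = \frac{133}{6} \approx 22.167$)
$b{\left(a,x \right)} = 2 + x \left(5 + x\right)$ ($b{\left(a,x \right)} = 2 + \left(x + 5\right) x = 2 + \left(5 + x\right) x = 2 + x \left(5 + x\right)$)
$Y \left(b{\left(9,-3 - 1 \right)} + 68\right) = \frac{133 \left(\left(2 + \left(-3 - 1\right)^{2} + 5 \left(-3 - 1\right)\right) + 68\right)}{6} = \frac{133 \left(\left(2 + \left(-4\right)^{2} + 5 \left(-4\right)\right) + 68\right)}{6} = \frac{133 \left(\left(2 + 16 - 20\right) + 68\right)}{6} = \frac{133 \left(-2 + 68\right)}{6} = \frac{133}{6} \cdot 66 = 1463$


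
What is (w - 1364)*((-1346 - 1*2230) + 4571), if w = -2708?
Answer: -4051640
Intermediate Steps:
(w - 1364)*((-1346 - 1*2230) + 4571) = (-2708 - 1364)*((-1346 - 1*2230) + 4571) = -4072*((-1346 - 2230) + 4571) = -4072*(-3576 + 4571) = -4072*995 = -4051640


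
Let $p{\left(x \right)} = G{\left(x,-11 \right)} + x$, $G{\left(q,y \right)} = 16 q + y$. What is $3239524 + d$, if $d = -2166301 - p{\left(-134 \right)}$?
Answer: $1075512$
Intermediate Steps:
$G{\left(q,y \right)} = y + 16 q$
$p{\left(x \right)} = -11 + 17 x$ ($p{\left(x \right)} = \left(-11 + 16 x\right) + x = -11 + 17 x$)
$d = -2164012$ ($d = -2166301 - \left(-11 + 17 \left(-134\right)\right) = -2166301 - \left(-11 - 2278\right) = -2166301 - -2289 = -2166301 + 2289 = -2164012$)
$3239524 + d = 3239524 - 2164012 = 1075512$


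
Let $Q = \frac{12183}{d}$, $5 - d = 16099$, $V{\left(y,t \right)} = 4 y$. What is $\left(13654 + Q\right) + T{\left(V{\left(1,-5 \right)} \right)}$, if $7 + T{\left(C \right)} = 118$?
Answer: $\frac{221521727}{16094} \approx 13764.0$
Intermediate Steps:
$T{\left(C \right)} = 111$ ($T{\left(C \right)} = -7 + 118 = 111$)
$d = -16094$ ($d = 5 - 16099 = -16094$)
$Q = - \frac{12183}{16094}$ ($Q = \frac{12183}{-16094} = 12183 \left(- \frac{1}{16094}\right) = - \frac{12183}{16094} \approx -0.75699$)
$\left(13654 + Q\right) + T{\left(V{\left(1,-5 \right)} \right)} = \left(13654 - \frac{12183}{16094}\right) + 111 = \frac{219735293}{16094} + 111 = \frac{221521727}{16094}$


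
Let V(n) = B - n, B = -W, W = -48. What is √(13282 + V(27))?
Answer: √13303 ≈ 115.34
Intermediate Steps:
B = 48 (B = -1*(-48) = 48)
V(n) = 48 - n
√(13282 + V(27)) = √(13282 + (48 - 1*27)) = √(13282 + (48 - 27)) = √(13282 + 21) = √13303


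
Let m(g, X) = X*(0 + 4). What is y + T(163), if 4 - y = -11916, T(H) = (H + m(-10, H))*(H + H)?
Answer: 277610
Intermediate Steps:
m(g, X) = 4*X (m(g, X) = X*4 = 4*X)
T(H) = 10*H² (T(H) = (H + 4*H)*(H + H) = (5*H)*(2*H) = 10*H²)
y = 11920 (y = 4 - 1*(-11916) = 4 + 11916 = 11920)
y + T(163) = 11920 + 10*163² = 11920 + 10*26569 = 11920 + 265690 = 277610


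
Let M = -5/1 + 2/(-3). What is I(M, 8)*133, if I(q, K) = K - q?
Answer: 5453/3 ≈ 1817.7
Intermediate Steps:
M = -17/3 (M = -5*1 + 2*(-1/3) = -5 - 2/3 = -17/3 ≈ -5.6667)
I(M, 8)*133 = (8 - 1*(-17/3))*133 = (8 + 17/3)*133 = (41/3)*133 = 5453/3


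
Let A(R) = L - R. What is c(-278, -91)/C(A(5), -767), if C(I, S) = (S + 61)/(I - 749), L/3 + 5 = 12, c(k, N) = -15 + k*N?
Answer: 18532439/706 ≈ 26250.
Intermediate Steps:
c(k, N) = -15 + N*k
L = 21 (L = -15 + 3*12 = -15 + 36 = 21)
A(R) = 21 - R
C(I, S) = (61 + S)/(-749 + I)
c(-278, -91)/C(A(5), -767) = (-15 - 91*(-278))/(((61 - 767)/(-749 + (21 - 1*5)))) = (-15 + 25298)/((-706/(-749 + (21 - 5)))) = 25283/((-706/(-749 + 16))) = 25283/((-706/(-733))) = 25283/((-1/733*(-706))) = 25283/(706/733) = 25283*(733/706) = 18532439/706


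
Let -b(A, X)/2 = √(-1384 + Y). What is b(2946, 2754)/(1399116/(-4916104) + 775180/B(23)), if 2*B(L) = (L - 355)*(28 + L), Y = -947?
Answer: 31214802348*I*√259/477838801847 ≈ 1.0513*I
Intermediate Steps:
b(A, X) = -6*I*√259 (b(A, X) = -2*√(-1384 - 947) = -6*I*√259)
B(L) = (-355 + L)*(28 + L)/2 (B(L) = ((L - 355)*(28 + L))/2 = ((-355 + L)*(28 + L))/2 = (-355 + L)*(28 + L)/2)
b(2946, 2754)/(1399116/(-4916104) + 775180/B(23)) = (-6*I*√259)/(1399116/(-4916104) + 775180/(-4970 + (½)*23² - 327/2*23)) = (-6*I*√259)/(1399116*(-1/4916104) + 775180/(-4970 + (½)*529 - 7521/2)) = (-6*I*√259)/(-349779/1229026 + 775180/(-4970 + 529/2 - 7521/2)) = (-6*I*√259)/(-349779/1229026 + 775180/(-8466)) = (-6*I*√259)/(-349779/1229026 + 775180*(-1/8466)) = (-6*I*√259)/(-349779/1229026 - 387590/4233) = (-6*I*√259)/(-477838801847/5202467058) = -6*I*√259*(-5202467058/477838801847) = 31214802348*I*√259/477838801847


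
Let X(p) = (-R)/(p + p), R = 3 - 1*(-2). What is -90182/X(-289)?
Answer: -52125196/5 ≈ -1.0425e+7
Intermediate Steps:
R = 5 (R = 3 + 2 = 5)
X(p) = -5/(2*p) (X(p) = (-1*5)/(p + p) = -5*1/(2*p) = -5/(2*p))
-90182/X(-289) = -90182/((-5/2/(-289))) = -90182/((-5/2*(-1/289))) = -90182/5/578 = -90182*578/5 = -52125196/5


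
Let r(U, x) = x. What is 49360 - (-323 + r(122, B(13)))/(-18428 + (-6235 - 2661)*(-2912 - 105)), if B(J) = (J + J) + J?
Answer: 330968721431/6705201 ≈ 49360.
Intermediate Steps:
B(J) = 3*J (B(J) = 2*J + J = 3*J)
49360 - (-323 + r(122, B(13)))/(-18428 + (-6235 - 2661)*(-2912 - 105)) = 49360 - (-323 + 3*13)/(-18428 + (-6235 - 2661)*(-2912 - 105)) = 49360 - (-323 + 39)/(-18428 - 8896*(-3017)) = 49360 - (-284)/(-18428 + 26839232) = 49360 - (-284)/26820804 = 49360 - 1*(-71/6705201) = 49360 + 71/6705201 = 330968721431/6705201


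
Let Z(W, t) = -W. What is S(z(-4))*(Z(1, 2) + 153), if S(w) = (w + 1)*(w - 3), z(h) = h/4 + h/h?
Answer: -456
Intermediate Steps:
z(h) = 1 + h/4 (z(h) = h*(1/4) + 1 = h/4 + 1 = 1 + h/4)
S(w) = (1 + w)*(-3 + w)
S(z(-4))*(Z(1, 2) + 153) = (-3 + (1 + (1/4)*(-4))**2 - 2*(1 + (1/4)*(-4)))*(-1*1 + 153) = (-3 + (1 - 1)**2 - 2*(1 - 1))*(-1 + 153) = (-3 + 0**2 - 2*0)*152 = (-3 + 0 + 0)*152 = -3*152 = -456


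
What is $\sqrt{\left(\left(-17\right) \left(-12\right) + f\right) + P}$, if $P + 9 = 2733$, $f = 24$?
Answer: $6 \sqrt{82} \approx 54.332$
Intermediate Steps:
$P = 2724$ ($P = -9 + 2733 = 2724$)
$\sqrt{\left(\left(-17\right) \left(-12\right) + f\right) + P} = \sqrt{\left(\left(-17\right) \left(-12\right) + 24\right) + 2724} = \sqrt{\left(204 + 24\right) + 2724} = \sqrt{228 + 2724} = \sqrt{2952} = 6 \sqrt{82}$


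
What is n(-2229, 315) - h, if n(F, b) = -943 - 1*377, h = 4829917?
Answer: -4831237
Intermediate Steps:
n(F, b) = -1320 (n(F, b) = -943 - 377 = -1320)
n(-2229, 315) - h = -1320 - 1*4829917 = -1320 - 4829917 = -4831237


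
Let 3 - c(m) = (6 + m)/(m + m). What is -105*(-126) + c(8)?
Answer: 105857/8 ≈ 13232.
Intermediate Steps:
c(m) = 3 - (6 + m)/(2*m) (c(m) = 3 - (6 + m)/(m + m) = 3 - (6 + m)/(2*m))
-105*(-126) + c(8) = -105*(-126) + (5/2 - 3/8) = 13230 + (5/2 - 3*⅛) = 13230 + (5/2 - 3/8) = 13230 + 17/8 = 105857/8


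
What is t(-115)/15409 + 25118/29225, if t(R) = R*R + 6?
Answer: 773719237/450328025 ≈ 1.7181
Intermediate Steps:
t(R) = 6 + R² (t(R) = R² + 6 = 6 + R²)
t(-115)/15409 + 25118/29225 = (6 + (-115)²)/15409 + 25118/29225 = (6 + 13225)*(1/15409) + 25118*(1/29225) = 13231*(1/15409) + 25118/29225 = 13231/15409 + 25118/29225 = 773719237/450328025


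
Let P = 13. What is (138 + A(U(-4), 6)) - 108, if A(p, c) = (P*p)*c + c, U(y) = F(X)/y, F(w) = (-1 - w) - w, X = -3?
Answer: -123/2 ≈ -61.500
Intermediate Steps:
F(w) = -1 - 2*w
U(y) = 5/y (U(y) = (-1 - 2*(-3))/y = (-1 + 6)/y = 5/y)
A(p, c) = c + 13*c*p (A(p, c) = (13*p)*c + c = 13*c*p + c = c + 13*c*p)
(138 + A(U(-4), 6)) - 108 = (138 + 6*(1 + 13*(5/(-4)))) - 108 = (138 + 6*(1 + 13*(5*(-1/4)))) - 108 = (138 + 6*(1 + 13*(-5/4))) - 108 = (138 + 6*(1 - 65/4)) - 108 = (138 + 6*(-61/4)) - 108 = (138 - 183/2) - 108 = 93/2 - 108 = -123/2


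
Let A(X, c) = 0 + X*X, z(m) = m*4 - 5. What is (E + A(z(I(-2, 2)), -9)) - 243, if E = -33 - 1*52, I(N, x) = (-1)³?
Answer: -247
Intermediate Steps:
I(N, x) = -1
E = -85 (E = -33 - 52 = -85)
z(m) = -5 + 4*m (z(m) = 4*m - 5 = -5 + 4*m)
A(X, c) = X² (A(X, c) = 0 + X² = X²)
(E + A(z(I(-2, 2)), -9)) - 243 = (-85 + (-5 + 4*(-1))²) - 243 = (-85 + (-5 - 4)²) - 243 = (-85 + (-9)²) - 243 = (-85 + 81) - 243 = -4 - 243 = -247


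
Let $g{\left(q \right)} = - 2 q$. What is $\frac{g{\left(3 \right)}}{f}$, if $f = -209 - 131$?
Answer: $\frac{3}{170} \approx 0.017647$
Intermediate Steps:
$f = -340$
$\frac{g{\left(3 \right)}}{f} = \frac{\left(-2\right) 3}{-340} = \left(-6\right) \left(- \frac{1}{340}\right) = \frac{3}{170}$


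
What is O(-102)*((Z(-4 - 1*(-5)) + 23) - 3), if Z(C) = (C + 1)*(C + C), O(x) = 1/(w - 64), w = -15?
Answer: -24/79 ≈ -0.30380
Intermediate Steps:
O(x) = -1/79 (O(x) = 1/(-15 - 64) = 1/(-79) = -1/79)
Z(C) = 2*C*(1 + C) (Z(C) = (1 + C)*(2*C) = 2*C*(1 + C))
O(-102)*((Z(-4 - 1*(-5)) + 23) - 3) = -((2*(-4 - 1*(-5))*(1 + (-4 - 1*(-5))) + 23) - 3)/79 = -((2*(-4 + 5)*(1 + (-4 + 5)) + 23) - 3)/79 = -((2*1*(1 + 1) + 23) - 3)/79 = -((2*1*2 + 23) - 3)/79 = -((4 + 23) - 3)/79 = -(27 - 3)/79 = -1/79*24 = -24/79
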